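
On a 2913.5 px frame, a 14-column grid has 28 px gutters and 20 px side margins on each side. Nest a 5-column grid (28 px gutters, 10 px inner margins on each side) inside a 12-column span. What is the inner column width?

465.4 px

Inside the margins: 2913.5 − 40 = 2873.5 px.
14 columns + 13 gutters: 14c + 13·28 = 2873.5.
14c = 2873.5 − 364 = 2509.5, so c = 179.25 px.
12-column span = 12·179.25 + 11·28 = 2459 px.
Inner content = 2459 − 2·10 = 2439 px.
2439 − 4·28 = 2327; ÷5 gives d = 465.4 px.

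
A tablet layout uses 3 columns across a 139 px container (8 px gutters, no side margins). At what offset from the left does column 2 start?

Subtracting 2 gutters of 8 leaves 123 for 3 columns, so c = 41 px.
Before column 2: 1 column + 1 gutter.
Offset = 1·(41 + 8) = 1·49 = 49 px.

49 px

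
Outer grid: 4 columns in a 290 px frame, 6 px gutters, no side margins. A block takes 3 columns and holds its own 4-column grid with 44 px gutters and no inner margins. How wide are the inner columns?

21 px

4 columns + 3 gutters: 4c + 3·6 = 290.
4c = 290 − 18 = 272, so c = 68 px.
3 columns plus 2 gutters: 204 + 12 = 216 px.
216 − 3·44 = 84; ÷4 gives d = 21 px.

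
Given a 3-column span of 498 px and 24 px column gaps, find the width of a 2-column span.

3 columns + 2 column gaps: 3c + 2·24 = 498.
3c = 498 − 48 = 450, so c = 150 px.
2-column span = 2·150 + 1·24 = 324 px.

324 px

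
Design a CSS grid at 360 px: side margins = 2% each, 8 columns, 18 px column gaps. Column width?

Each margin = 2% of 360 = 7.2 px; content = 360 − 2·7.2 = 345.6 px.
345.6 − 7·18 = 219.6; ÷8 gives c = 27.45 px.

27.45 px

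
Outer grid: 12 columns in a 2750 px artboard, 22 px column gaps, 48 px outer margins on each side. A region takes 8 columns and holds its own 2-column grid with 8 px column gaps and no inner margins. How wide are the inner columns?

877 px

Outer content = 2750 − 2·48 = 2654 px.
12 columns + 11 column gaps: 12c + 11·22 = 2654.
12c = 2654 − 242 = 2412, so c = 201 px.
8 columns plus 7 column gaps: 1608 + 154 = 1762 px.
2 columns + 1 column gap: 2d + 1·8 = 1762.
2d = 1762 − 8 = 1754, so d = 877 px.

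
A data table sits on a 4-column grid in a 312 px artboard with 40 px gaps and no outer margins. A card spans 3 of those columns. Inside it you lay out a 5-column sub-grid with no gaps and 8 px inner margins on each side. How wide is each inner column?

Subtracting 3 gaps of 40 leaves 192 for 4 columns, so c = 48 px.
Span of 3: 3·48 + 2·40 = 144 + 80 = 224 px.
Inner content = 224 − 2·8 = 208 px.
With no gaps, each column is 208/5 = 41.6 px.

41.6 px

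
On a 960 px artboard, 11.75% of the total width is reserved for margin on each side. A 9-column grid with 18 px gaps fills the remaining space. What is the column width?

960 × (1 − 2·11.75%) = 960 × 76.5% = 734.4 px for the columns.
9 columns + 8 gaps: 9c + 8·18 = 734.4.
9c = 734.4 − 144 = 590.4, so c = 65.6 px.

65.6 px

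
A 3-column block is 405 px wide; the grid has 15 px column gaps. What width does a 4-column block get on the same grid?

545 px

3c + 2·15 = 405 → 3c = 375 → c = 125 px.
4-column span = 4·125 + 3·15 = 545 px.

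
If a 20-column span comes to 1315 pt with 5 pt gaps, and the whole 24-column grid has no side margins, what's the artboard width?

1579 pt

20c + 19·5 = 1315 → 20c = 1220 → c = 61 pt.
Artboard = 24·61 + 23·5 = 1464 + 115 = 1579 pt.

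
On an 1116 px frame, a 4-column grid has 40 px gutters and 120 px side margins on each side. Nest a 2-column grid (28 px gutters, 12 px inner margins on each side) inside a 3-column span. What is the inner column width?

Inside the margins: 1116 − 240 = 876 px.
Subtracting 3 gutters of 40 leaves 756 for 4 columns, so c = 189 px.
Span of 3: 3·189 + 2·40 = 567 + 80 = 647 px.
Inner content = 647 − 2·12 = 623 px.
Subtracting 1 gutter of 28 leaves 595 for 2 columns, so d = 297.5 px.

297.5 px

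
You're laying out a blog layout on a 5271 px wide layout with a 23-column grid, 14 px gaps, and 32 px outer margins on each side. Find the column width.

213 px

Take off 64 px of margins, leaving 5207 px.
23 columns + 22 gaps: 23c + 22·14 = 5207.
23c = 5207 − 308 = 4899, so c = 213 px.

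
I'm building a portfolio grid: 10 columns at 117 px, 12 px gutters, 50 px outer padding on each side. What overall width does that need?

Adding margins, columns and gutters: 100 + 1170 + 108 = 1378 px.

1378 px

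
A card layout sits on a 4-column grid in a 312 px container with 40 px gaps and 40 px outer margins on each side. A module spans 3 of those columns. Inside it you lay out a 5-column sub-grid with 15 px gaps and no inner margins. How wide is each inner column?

20.8 px

Outer content = 312 − 2·40 = 232 px.
4 columns + 3 gaps: 4c + 3·40 = 232.
4c = 232 − 120 = 112, so c = 28 px.
3 columns plus 2 gaps: 84 + 80 = 164 px.
Subtracting 4 gaps of 15 leaves 104 for 5 columns, so d = 20.8 px.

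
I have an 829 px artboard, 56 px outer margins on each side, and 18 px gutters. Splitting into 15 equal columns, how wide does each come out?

Take off 112 px of margins, leaving 717 px.
717 − 14·18 = 465; ÷15 gives c = 31 px.

31 px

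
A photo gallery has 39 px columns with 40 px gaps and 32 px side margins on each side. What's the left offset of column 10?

Column 10 starts at margin + 9·(column + gutter) = 32 + 9·79 = 743 px.

743 px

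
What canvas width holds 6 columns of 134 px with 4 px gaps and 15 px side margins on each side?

Adding margins, columns and gutters: 30 + 804 + 20 = 854 px.

854 px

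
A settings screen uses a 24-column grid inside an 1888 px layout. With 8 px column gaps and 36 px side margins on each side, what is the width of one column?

68 px

Subtract both margins: 1888 − 2·36 = 1816 px.
1816 − 23·8 = 1632; ÷24 gives c = 68 px.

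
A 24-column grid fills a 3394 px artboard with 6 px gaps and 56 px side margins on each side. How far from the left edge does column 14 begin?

Take off 112 px of margins, leaving 3282 px.
24c + 23·6 = 3282 → 24c = 3144 → c = 131 px.
Before column 14: the margin + 13 columns + 13 gaps.
Offset = 56 + 13·(131 + 6) = 56 + 1781 = 1837 px.

1837 px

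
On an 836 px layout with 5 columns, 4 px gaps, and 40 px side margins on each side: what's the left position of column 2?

Take off 80 px of margins, leaving 756 px.
5 columns + 4 gaps: 5c + 4·4 = 756.
5c = 756 − 16 = 740, so c = 148 px.
Column 2 starts at margin + 1·(column + gutter) = 40 + 1·152 = 192 px.

192 px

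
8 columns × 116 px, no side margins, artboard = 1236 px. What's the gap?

44 px

8·116 + 7g = 1236 → 7g = 308 → g = 44 px.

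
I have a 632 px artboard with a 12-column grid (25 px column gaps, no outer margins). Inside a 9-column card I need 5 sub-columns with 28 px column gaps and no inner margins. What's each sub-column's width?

71.15 px

12 columns + 11 column gaps: 12c + 11·25 = 632.
12c = 632 − 275 = 357, so c = 29.75 px.
9 columns plus 8 column gaps: 267.75 + 200 = 467.75 px.
5 columns + 4 column gaps: 5d + 4·28 = 467.75.
5d = 467.75 − 112 = 355.75, so d = 71.15 px.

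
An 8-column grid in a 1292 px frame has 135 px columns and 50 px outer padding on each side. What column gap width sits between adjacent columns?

16 px

Content width = 1292 − 2·50 = 1192 px.
8·135 + 7g = 1192 → 7g = 112 → g = 16 px.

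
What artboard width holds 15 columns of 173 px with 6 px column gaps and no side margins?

2679 px

Artboard = 15·173 + 14·6 = 2595 + 84 = 2679 px.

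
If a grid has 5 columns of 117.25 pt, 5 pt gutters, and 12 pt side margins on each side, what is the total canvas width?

Total width: 2·12 + 5·117.25 + 4·5 = 630.25 pt.

630.25 pt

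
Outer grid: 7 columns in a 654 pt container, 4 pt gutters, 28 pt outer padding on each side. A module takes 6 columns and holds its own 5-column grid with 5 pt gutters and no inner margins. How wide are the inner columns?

Outer content = 654 − 2·28 = 598 pt.
7 columns + 6 gutters: 7c + 6·4 = 598.
7c = 598 − 24 = 574, so c = 82 pt.
6 columns plus 5 gutters: 492 + 20 = 512 pt.
Subtracting 4 gutters of 5 leaves 492 for 5 columns, so d = 98.4 pt.

98.4 pt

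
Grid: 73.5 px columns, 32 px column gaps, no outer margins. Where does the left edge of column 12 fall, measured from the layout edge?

No margin, so column 12 starts at 11·(column + gutter) = 11·105.5 = 1160.5 px.

1160.5 px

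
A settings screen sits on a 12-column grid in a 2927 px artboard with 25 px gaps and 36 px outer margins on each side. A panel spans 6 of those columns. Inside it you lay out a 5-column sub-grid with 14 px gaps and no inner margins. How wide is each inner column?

Outer content = 2927 − 2·36 = 2855 px.
2855 − 11·25 = 2580; ÷12 gives c = 215 px.
6-column span = 6·215 + 5·25 = 1415 px.
Subtracting 4 gaps of 14 leaves 1359 for 5 columns, so d = 271.8 px.

271.8 px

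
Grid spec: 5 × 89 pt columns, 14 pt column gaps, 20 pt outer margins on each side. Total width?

Adding margins, columns and gutters: 40 + 445 + 56 = 541 pt.

541 pt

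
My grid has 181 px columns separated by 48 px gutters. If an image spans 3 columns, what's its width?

3-column span = 3·181 + 2·48 = 639 px.

639 px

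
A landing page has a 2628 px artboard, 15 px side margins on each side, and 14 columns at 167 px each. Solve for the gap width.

Take off 30 px of margins, leaving 2598 px.
14 columns take 14·167 = 2338 px; remaining 260 splits into 13 gaps.
g = 260 / 13 = 20 px.

20 px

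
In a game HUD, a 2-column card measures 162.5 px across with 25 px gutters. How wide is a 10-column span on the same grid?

912.5 px

162.5 − 1·25 = 137.5; ÷2 gives c = 68.75 px.
10-column span = 10·68.75 + 9·25 = 912.5 px.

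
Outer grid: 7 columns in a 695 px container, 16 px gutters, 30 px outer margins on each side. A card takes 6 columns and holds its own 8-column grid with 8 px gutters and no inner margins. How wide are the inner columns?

60.75 px

Subtract both margins: 695 − 2·30 = 635 px.
635 − 6·16 = 539; ÷7 gives c = 77 px.
Span of 6: 6·77 + 5·16 = 462 + 80 = 542 px.
8 columns + 7 gutters: 8d + 7·8 = 542.
8d = 542 − 56 = 486, so d = 60.75 px.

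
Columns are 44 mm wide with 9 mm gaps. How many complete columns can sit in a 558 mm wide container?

Each extra column adds 44 + 9 = 53 mm.
(558 + 9) / 53 = 10.70, so 10 columns fit.

10 columns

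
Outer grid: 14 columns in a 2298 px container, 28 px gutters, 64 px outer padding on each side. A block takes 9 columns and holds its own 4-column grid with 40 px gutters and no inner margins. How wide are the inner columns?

316.25 px

Outer content = 2298 − 2·64 = 2170 px.
Subtracting 13 gutters of 28 leaves 1806 for 14 columns, so c = 129 px.
Span of 9: 9·129 + 8·28 = 1161 + 224 = 1385 px.
4 columns + 3 gutters: 4d + 3·40 = 1385.
4d = 1385 − 120 = 1265, so d = 316.25 px.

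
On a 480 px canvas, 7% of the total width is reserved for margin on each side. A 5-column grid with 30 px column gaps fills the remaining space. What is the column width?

480 × (1 − 2·7%) = 480 × 86% = 412.8 px for the columns.
5 columns + 4 column gaps: 5c + 4·30 = 412.8.
5c = 412.8 − 120 = 292.8, so c = 58.56 px.

58.56 px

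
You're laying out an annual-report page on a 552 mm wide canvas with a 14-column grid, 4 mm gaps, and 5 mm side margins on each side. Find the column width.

35 mm

Take off 10 mm of margins, leaving 542 mm.
14 columns + 13 gaps: 14c + 13·4 = 542.
14c = 542 − 52 = 490, so c = 35 mm.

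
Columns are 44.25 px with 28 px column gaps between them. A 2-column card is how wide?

116.5 px

2 columns plus 1 column gap: 88.5 + 28 = 116.5 px.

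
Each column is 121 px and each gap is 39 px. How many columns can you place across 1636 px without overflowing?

10 columns

10 columns: 10·121 + 9·39 = 1561 px ≤ 1636.
11 columns: 1721 px > 1636. So 10.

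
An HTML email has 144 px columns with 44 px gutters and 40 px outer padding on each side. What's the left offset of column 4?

604 px

Column 4 starts at margin + 3·(column + gutter) = 40 + 3·188 = 604 px.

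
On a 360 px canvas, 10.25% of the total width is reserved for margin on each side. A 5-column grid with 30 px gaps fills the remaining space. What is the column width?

Each margin = 10.25% of 360 = 36.9 px; content = 360 − 2·36.9 = 286.2 px.
286.2 − 4·30 = 166.2; ÷5 gives c = 33.24 px.

33.24 px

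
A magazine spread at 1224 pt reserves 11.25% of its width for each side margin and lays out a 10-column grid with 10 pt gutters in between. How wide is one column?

85.86 pt

Margins: 11.25% × 1224 = 137.7 pt each, so content = 1224 − 275.4 = 948.6 pt.
10 columns + 9 gutters: 10c + 9·10 = 948.6.
10c = 948.6 − 90 = 858.6, so c = 85.86 pt.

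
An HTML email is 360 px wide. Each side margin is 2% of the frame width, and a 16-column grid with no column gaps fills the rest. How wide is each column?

Each margin = 2% of 360 = 7.2 px; content = 360 − 2·7.2 = 345.6 px.
16c = 345.6 → c = 21.6 px.

21.6 px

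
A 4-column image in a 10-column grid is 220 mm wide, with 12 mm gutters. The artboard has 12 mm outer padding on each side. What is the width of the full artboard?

Subtracting 3 gutters of 12 leaves 184 for 4 columns, so c = 46 mm.
Total width: 2·12 + 10·46 + 9·12 = 592 mm.

592 mm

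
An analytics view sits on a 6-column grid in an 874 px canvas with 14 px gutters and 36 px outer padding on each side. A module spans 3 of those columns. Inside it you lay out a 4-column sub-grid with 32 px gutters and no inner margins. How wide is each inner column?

Subtract both margins: 874 − 2·36 = 802 px.
6c + 5·14 = 802 → 6c = 732 → c = 122 px.
3-column span = 3·122 + 2·14 = 394 px.
4 columns + 3 gutters: 4d + 3·32 = 394.
4d = 394 − 96 = 298, so d = 74.5 px.

74.5 px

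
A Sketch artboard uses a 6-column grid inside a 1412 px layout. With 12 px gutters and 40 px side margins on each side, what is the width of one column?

Take off 80 px of margins, leaving 1332 px.
1332 − 5·12 = 1272; ÷6 gives c = 212 px.

212 px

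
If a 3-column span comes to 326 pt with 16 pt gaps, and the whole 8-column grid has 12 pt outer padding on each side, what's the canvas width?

920 pt

3 columns + 2 gaps: 3c + 2·16 = 326.
3c = 326 − 32 = 294, so c = 98 pt.
Adding margins, columns and gutters: 24 + 784 + 112 = 920 pt.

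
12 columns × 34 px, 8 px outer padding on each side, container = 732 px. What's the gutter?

28 px

Inside the margins: 732 − 16 = 716 px.
12·34 + 11g = 716 → 11g = 308 → g = 28 px.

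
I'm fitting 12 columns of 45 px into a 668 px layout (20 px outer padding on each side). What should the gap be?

Subtract both margins: 668 − 2·20 = 628 px.
12·45 + 11g = 628 → 11g = 88 → g = 8 px.

8 px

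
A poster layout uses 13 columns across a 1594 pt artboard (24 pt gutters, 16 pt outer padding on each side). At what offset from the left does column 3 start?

260 pt

Take off 32 pt of margins, leaving 1562 pt.
13c + 12·24 = 1562 → 13c = 1274 → c = 98 pt.
Each column+gutter stride is 122 pt; 2 of them past the 16 pt margin is 16 + 244 = 260 pt.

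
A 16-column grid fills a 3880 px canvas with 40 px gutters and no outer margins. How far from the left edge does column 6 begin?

1225 px

Subtracting 15 gutters of 40 leaves 3280 for 16 columns, so c = 205 px.
Before column 6: 5 columns + 5 gutters.
Offset = 5·(205 + 40) = 5·245 = 1225 px.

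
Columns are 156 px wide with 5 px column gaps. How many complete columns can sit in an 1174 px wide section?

7 columns

k columns need k·156 + (k−1)·5 = k·161 − 5.
k·161 − 5 ≤ 1174 → k ≤ 1179 / 161 ≈ 7.32, so k = 7.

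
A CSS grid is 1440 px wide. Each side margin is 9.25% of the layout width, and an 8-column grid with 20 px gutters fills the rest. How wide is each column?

129.2 px

Each margin = 9.25% of 1440 = 133.2 px; content = 1440 − 2·133.2 = 1173.6 px.
Subtracting 7 gutters of 20 leaves 1033.6 for 8 columns, so c = 129.2 px.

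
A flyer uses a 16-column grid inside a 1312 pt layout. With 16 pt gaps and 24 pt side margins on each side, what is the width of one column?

64 pt

Take off 48 pt of margins, leaving 1264 pt.
16 columns + 15 gaps: 16c + 15·16 = 1264.
16c = 1264 − 240 = 1024, so c = 64 pt.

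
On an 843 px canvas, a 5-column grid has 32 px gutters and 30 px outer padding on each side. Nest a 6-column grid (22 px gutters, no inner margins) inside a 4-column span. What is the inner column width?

Inside the margins: 843 − 60 = 783 px.
5 columns + 4 gutters: 5c + 4·32 = 783.
5c = 783 − 128 = 655, so c = 131 px.
4-column span = 4·131 + 3·32 = 620 px.
Subtracting 5 gutters of 22 leaves 510 for 6 columns, so d = 85 px.

85 px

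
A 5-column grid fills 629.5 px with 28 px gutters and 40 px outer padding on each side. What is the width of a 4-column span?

Subtract both margins: 629.5 − 2·40 = 549.5 px.
549.5 − 4·28 = 437.5; ÷5 gives c = 87.5 px.
4 columns plus 3 gutters: 350 + 84 = 434 px.

434 px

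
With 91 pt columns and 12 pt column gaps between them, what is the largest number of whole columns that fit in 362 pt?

k columns need k·91 + (k−1)·12 = k·103 − 12.
k·103 − 12 ≤ 362 → k ≤ 374 / 103 ≈ 3.63, so k = 3.

3 columns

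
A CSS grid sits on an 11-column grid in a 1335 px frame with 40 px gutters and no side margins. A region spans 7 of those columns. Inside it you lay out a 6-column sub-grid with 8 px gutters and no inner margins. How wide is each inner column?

132.5 px

Subtracting 10 gutters of 40 leaves 935 for 11 columns, so c = 85 px.
Span of 7: 7·85 + 6·40 = 595 + 240 = 835 px.
Subtracting 5 gutters of 8 leaves 795 for 6 columns, so d = 132.5 px.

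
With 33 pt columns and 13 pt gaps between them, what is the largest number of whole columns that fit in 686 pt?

15 columns

Each extra column adds 33 + 13 = 46 pt.
(686 + 13) / 46 = 15.20, so 15 columns fit.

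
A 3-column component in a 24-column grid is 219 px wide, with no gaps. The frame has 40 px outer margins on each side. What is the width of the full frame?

219 / 3 = 73 px per column.
Frame = 2·40 + 24·73 = 80 + 1752 = 1832 px.

1832 px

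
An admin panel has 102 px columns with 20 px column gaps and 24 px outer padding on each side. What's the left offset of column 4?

390 px

Before column 4: the margin + 3 columns + 3 column gaps.
Offset = 24 + 3·(102 + 20) = 24 + 366 = 390 px.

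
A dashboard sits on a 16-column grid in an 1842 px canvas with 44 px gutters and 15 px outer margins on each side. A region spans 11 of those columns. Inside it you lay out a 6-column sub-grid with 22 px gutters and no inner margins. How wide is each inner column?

Outer content = 1842 − 2·15 = 1812 px.
Subtracting 15 gutters of 44 leaves 1152 for 16 columns, so c = 72 px.
Span of 11: 11·72 + 10·44 = 792 + 440 = 1232 px.
Subtracting 5 gutters of 22 leaves 1122 for 6 columns, so d = 187 px.

187 px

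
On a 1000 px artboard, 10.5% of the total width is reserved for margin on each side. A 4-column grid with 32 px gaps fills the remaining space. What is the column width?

173.5 px

1000 × (1 − 2·10.5%) = 1000 × 79% = 790 px for the columns.
Subtracting 3 gaps of 32 leaves 694 for 4 columns, so c = 173.5 px.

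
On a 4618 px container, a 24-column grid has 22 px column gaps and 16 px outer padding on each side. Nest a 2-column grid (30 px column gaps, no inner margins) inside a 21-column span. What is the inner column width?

Subtract both margins: 4618 − 2·16 = 4586 px.
4586 − 23·22 = 4080; ÷24 gives c = 170 px.
21-column span = 21·170 + 20·22 = 4010 px.
Subtracting 1 column gap of 30 leaves 3980 for 2 columns, so d = 1990 px.

1990 px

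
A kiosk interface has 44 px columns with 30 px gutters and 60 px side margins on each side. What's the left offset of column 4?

Each column+gutter stride is 74 px; 3 of them past the 60 px margin is 60 + 222 = 282 px.

282 px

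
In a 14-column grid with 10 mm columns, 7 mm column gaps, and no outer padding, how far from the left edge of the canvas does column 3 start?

34 mm

Each column+gutter stride is 17 mm; with no margin, 2 of them is 34 mm.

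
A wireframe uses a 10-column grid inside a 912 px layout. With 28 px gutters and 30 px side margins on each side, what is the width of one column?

Take off 60 px of margins, leaving 852 px.
852 − 9·28 = 600; ÷10 gives c = 60 px.

60 px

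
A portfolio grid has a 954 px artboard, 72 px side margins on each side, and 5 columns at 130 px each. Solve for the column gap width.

Content width = 954 − 2·72 = 810 px.
5·130 + 4g = 810 → 4g = 160 → g = 40 px.

40 px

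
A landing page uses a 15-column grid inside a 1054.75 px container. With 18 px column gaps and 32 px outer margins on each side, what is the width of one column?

Inside the margins: 1054.75 − 64 = 990.75 px.
990.75 − 14·18 = 738.75; ÷15 gives c = 49.25 px.

49.25 px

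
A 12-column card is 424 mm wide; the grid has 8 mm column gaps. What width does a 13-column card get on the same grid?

460 mm

12c + 11·8 = 424 → 12c = 336 → c = 28 mm.
13-column span = 13·28 + 12·8 = 460 mm.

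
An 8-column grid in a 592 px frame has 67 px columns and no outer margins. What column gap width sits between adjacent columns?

8·67 + 7g = 592 → 7g = 56 → g = 8 px.

8 px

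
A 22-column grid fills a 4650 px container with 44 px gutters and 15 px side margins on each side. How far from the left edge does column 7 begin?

Take off 30 px of margins, leaving 4620 px.
4620 − 21·44 = 3696; ÷22 gives c = 168 px.
Column 7 starts at margin + 6·(column + gutter) = 15 + 6·212 = 1287 px.

1287 px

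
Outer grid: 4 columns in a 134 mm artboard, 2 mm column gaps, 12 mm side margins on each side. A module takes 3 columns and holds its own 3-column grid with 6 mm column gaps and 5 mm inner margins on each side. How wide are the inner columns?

20 mm

Outer content = 134 − 2·12 = 110 mm.
4c + 3·2 = 110 → 4c = 104 → c = 26 mm.
Span of 3: 3·26 + 2·2 = 78 + 4 = 82 mm.
Inner content = 82 − 2·5 = 72 mm.
3d + 2·6 = 72 → 3d = 60 → d = 20 mm.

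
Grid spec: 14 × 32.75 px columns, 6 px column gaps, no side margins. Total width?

Summing: 458.5 + 78 = 536.5 px.

536.5 px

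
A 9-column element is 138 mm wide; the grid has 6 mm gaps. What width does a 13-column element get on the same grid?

138 − 8·6 = 90; ÷9 gives c = 10 mm.
13 columns plus 12 gaps: 130 + 72 = 202 mm.

202 mm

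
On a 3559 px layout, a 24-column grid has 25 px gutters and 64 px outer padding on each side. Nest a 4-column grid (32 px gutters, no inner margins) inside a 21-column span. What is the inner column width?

725.75 px

Subtract both margins: 3559 − 2·64 = 3431 px.
24c + 23·25 = 3431 → 24c = 2856 → c = 119 px.
21-column span = 21·119 + 20·25 = 2999 px.
2999 − 3·32 = 2903; ÷4 gives d = 725.75 px.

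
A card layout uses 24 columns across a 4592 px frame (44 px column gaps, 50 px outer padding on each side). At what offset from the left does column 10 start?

1751 px

Inside the margins: 4592 − 100 = 4492 px.
24c + 23·44 = 4492 → 24c = 3480 → c = 145 px.
Column 10 starts at margin + 9·(column + gutter) = 50 + 9·189 = 1751 px.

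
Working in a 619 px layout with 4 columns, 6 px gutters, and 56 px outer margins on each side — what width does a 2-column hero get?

250.5 px

Take off 112 px of margins, leaving 507 px.
4 columns + 3 gutters: 4c + 3·6 = 507.
4c = 507 − 18 = 489, so c = 122.25 px.
Span of 2: 2·122.25 + 1·6 = 244.5 + 6 = 250.5 px.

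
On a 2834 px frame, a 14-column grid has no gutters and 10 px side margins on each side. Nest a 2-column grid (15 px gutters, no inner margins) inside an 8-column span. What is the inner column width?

796.5 px

Subtract both margins: 2834 − 2·10 = 2814 px.
14c = 2814 → c = 201 px.
8-column span = 8·201 = 1608 px.
1608 − 1·15 = 1593; ÷2 gives d = 796.5 px.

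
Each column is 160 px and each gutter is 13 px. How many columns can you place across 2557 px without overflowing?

14 columns

14 columns: 14·160 + 13·13 = 2409 px ≤ 2557.
15 columns: 2582 px > 2557. So 14.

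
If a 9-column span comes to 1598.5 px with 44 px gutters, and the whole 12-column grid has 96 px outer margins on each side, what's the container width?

Subtracting 8 gutters of 44 leaves 1246.5 for 9 columns, so c = 138.5 px.
Total width: 2·96 + 12·138.5 + 11·44 = 2338 px.

2338 px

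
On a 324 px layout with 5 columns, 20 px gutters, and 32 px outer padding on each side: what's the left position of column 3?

Inside the margins: 324 − 64 = 260 px.
5 columns + 4 gutters: 5c + 4·20 = 260.
5c = 260 − 80 = 180, so c = 36 px.
Column 3 starts at margin + 2·(column + gutter) = 32 + 2·56 = 144 px.

144 px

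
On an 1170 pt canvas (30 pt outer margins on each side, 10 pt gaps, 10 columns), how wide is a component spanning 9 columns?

998 pt

Inside the margins: 1170 − 60 = 1110 pt.
10c + 9·10 = 1110 → 10c = 1020 → c = 102 pt.
9-column span = 9·102 + 8·10 = 998 pt.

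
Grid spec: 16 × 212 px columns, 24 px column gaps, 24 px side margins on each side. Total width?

Adding margins, columns and gutters: 48 + 3392 + 360 = 3800 px.

3800 px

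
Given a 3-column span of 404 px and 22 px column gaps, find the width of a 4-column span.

404 − 2·22 = 360; ÷3 gives c = 120 px.
4 columns plus 3 column gaps: 480 + 66 = 546 px.

546 px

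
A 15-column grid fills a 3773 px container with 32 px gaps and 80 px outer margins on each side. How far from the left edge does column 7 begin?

Subtract both margins: 3773 − 2·80 = 3613 px.
15 columns + 14 gaps: 15c + 14·32 = 3613.
15c = 3613 − 448 = 3165, so c = 211 px.
Before column 7: the margin + 6 columns + 6 gaps.
Offset = 80 + 6·(211 + 32) = 80 + 1458 = 1538 px.

1538 px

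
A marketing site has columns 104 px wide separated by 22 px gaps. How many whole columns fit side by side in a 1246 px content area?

10 columns

10 columns: 10·104 + 9·22 = 1238 px ≤ 1246.
11 columns: 1364 px > 1246. So 10.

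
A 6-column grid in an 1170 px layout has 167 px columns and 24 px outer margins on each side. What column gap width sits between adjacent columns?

Subtract both margins: 1170 − 2·24 = 1122 px.
6·167 + 5g = 1122 → 5g = 120 → g = 24 px.

24 px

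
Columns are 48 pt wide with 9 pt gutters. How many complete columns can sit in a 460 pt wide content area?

8 columns: 8·48 + 7·9 = 447 pt ≤ 460.
9 columns: 504 pt > 460. So 8.

8 columns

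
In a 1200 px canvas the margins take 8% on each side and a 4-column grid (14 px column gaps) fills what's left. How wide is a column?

241.5 px

1200 × (1 − 2·8%) = 1200 × 84% = 1008 px for the columns.
1008 − 3·14 = 966; ÷4 gives c = 241.5 px.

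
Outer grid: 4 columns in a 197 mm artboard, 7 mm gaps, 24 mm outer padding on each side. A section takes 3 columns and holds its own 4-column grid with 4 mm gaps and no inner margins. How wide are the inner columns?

Subtract both margins: 197 − 2·24 = 149 mm.
149 − 3·7 = 128; ÷4 gives c = 32 mm.
Span of 3: 3·32 + 2·7 = 96 + 14 = 110 mm.
110 − 3·4 = 98; ÷4 gives d = 24.5 mm.

24.5 mm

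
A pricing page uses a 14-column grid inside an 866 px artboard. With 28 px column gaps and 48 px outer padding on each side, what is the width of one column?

29 px

Inside the margins: 866 − 96 = 770 px.
Subtracting 13 column gaps of 28 leaves 406 for 14 columns, so c = 29 px.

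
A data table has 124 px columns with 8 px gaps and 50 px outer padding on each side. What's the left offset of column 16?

2030 px

Each column+gutter stride is 132 px; 15 of them past the 50 px margin is 50 + 1980 = 2030 px.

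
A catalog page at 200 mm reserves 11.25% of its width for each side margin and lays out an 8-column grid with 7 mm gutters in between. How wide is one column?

13.25 mm

Each margin = 11.25% of 200 = 22.5 mm; content = 200 − 2·22.5 = 155 mm.
8 columns + 7 gutters: 8c + 7·7 = 155.
8c = 155 − 49 = 106, so c = 13.25 mm.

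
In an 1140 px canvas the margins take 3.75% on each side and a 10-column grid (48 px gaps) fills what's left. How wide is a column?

62.25 px

1140 × (1 − 2·3.75%) = 1140 × 92.5% = 1054.5 px for the columns.
10c + 9·48 = 1054.5 → 10c = 622.5 → c = 62.25 px.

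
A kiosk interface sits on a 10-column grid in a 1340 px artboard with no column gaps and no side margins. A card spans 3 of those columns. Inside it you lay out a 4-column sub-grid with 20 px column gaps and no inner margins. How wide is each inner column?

With no column gaps, each column is 1340/10 = 134 px.
3-column span = 3·134 = 402 px.
402 − 3·20 = 342; ÷4 gives d = 85.5 px.

85.5 px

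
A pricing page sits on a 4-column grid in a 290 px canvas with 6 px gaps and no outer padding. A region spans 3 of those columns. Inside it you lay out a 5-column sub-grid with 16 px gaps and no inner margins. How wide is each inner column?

30.4 px

290 − 3·6 = 272; ÷4 gives c = 68 px.
Span of 3: 3·68 + 2·6 = 204 + 12 = 216 px.
216 − 4·16 = 152; ÷5 gives d = 30.4 px.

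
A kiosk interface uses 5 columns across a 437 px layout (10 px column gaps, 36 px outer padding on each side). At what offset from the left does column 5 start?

Take off 72 px of margins, leaving 365 px.
5 columns + 4 column gaps: 5c + 4·10 = 365.
5c = 365 − 40 = 325, so c = 65 px.
Column 5 starts at margin + 4·(column + gutter) = 36 + 4·75 = 336 px.

336 px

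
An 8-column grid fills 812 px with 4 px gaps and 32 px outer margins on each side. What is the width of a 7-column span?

654 px

Take off 64 px of margins, leaving 748 px.
8c + 7·4 = 748 → 8c = 720 → c = 90 px.
7 columns plus 6 gaps: 630 + 24 = 654 px.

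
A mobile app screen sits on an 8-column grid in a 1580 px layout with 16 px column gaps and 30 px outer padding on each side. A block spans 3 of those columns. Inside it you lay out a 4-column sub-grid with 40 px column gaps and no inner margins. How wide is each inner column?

110 px

Inside the margins: 1580 − 60 = 1520 px.
8 columns + 7 column gaps: 8c + 7·16 = 1520.
8c = 1520 − 112 = 1408, so c = 176 px.
3 columns plus 2 column gaps: 528 + 32 = 560 px.
560 − 3·40 = 440; ÷4 gives d = 110 px.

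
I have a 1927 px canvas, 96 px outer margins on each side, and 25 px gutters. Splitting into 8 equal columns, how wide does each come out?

195 px

Subtract both margins: 1927 − 2·96 = 1735 px.
8 columns + 7 gutters: 8c + 7·25 = 1735.
8c = 1735 − 175 = 1560, so c = 195 px.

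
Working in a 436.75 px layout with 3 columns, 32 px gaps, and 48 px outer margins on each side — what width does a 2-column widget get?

Content width = 436.75 − 2·48 = 340.75 px.
3c + 2·32 = 340.75 → 3c = 276.75 → c = 92.25 px.
Span of 2: 2·92.25 + 1·32 = 184.5 + 32 = 216.5 px.

216.5 px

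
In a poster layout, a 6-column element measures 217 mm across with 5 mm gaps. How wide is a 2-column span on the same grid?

69 mm

6 columns + 5 gaps: 6c + 5·5 = 217.
6c = 217 − 25 = 192, so c = 32 mm.
2 columns plus 1 gap: 64 + 5 = 69 mm.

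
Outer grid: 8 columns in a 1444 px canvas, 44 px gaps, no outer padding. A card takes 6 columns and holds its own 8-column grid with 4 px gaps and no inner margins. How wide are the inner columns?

8c + 7·44 = 1444 → 8c = 1136 → c = 142 px.
6-column span = 6·142 + 5·44 = 1072 px.
1072 − 7·4 = 1044; ÷8 gives d = 130.5 px.

130.5 px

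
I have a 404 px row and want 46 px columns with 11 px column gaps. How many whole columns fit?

7 columns

Each extra column adds 46 + 11 = 57 px.
(404 + 11) / 57 = 7.28, so 7 columns fit.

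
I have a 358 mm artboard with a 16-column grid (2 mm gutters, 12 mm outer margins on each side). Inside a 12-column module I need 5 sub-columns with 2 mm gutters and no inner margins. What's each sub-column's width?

Outer content = 358 − 2·12 = 334 mm.
16c + 15·2 = 334 → 16c = 304 → c = 19 mm.
12-column span = 12·19 + 11·2 = 250 mm.
Subtracting 4 gutters of 2 leaves 242 for 5 columns, so d = 48.4 mm.

48.4 mm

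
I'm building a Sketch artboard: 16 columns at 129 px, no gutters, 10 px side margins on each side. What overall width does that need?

2084 px

Frame = 2·10 + 16·129 = 20 + 2064 = 2084 px.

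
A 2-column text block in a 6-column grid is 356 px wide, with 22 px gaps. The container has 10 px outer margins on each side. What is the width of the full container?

1132 px

356 − 1·22 = 334; ÷2 gives c = 167 px.
Container = 2·10 + 6·167 + 5·22 = 20 + 1002 + 110 = 1132 px.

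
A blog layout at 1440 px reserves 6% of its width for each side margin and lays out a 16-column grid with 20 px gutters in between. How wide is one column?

60.45 px

Each margin = 6% of 1440 = 86.4 px; content = 1440 − 2·86.4 = 1267.2 px.
Subtracting 15 gutters of 20 leaves 967.2 for 16 columns, so c = 60.45 px.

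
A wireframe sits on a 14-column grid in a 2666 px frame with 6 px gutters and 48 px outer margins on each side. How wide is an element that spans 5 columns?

914 px

Take off 96 px of margins, leaving 2570 px.
2570 − 13·6 = 2492; ÷14 gives c = 178 px.
5 columns plus 4 gutters: 890 + 24 = 914 px.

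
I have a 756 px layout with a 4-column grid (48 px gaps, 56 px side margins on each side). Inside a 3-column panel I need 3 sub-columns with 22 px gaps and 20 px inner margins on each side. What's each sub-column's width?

129 px

Take off 112 px of margins, leaving 644 px.
644 − 3·48 = 500; ÷4 gives c = 125 px.
3 columns plus 2 gaps: 375 + 96 = 471 px.
Inner content = 471 − 2·20 = 431 px.
431 − 2·22 = 387; ÷3 gives d = 129 px.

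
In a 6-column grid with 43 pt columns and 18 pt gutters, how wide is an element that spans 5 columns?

5 columns plus 4 gutters: 215 + 72 = 287 pt.

287 pt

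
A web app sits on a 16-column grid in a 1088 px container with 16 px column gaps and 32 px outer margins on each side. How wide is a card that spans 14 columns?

894 px

Subtract both margins: 1088 − 2·32 = 1024 px.
Subtracting 15 column gaps of 16 leaves 784 for 16 columns, so c = 49 px.
14 columns plus 13 column gaps: 686 + 208 = 894 px.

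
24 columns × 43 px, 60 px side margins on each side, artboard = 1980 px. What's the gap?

Take off 120 px of margins, leaving 1860 px.
24·43 + 23g = 1860 → 23g = 828 → g = 36 px.

36 px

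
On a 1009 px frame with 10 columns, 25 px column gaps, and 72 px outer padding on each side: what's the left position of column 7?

Subtract both margins: 1009 − 2·72 = 865 px.
865 − 9·25 = 640; ÷10 gives c = 64 px.
Column 7 starts at margin + 6·(column + gutter) = 72 + 6·89 = 606 px.

606 px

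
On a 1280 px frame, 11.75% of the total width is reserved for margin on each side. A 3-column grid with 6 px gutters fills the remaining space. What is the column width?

1280 × (1 − 2·11.75%) = 1280 × 76.5% = 979.2 px for the columns.
Subtracting 2 gutters of 6 leaves 967.2 for 3 columns, so c = 322.4 px.

322.4 px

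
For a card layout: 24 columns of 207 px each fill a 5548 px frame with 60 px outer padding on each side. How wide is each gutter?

20 px

Take off 120 px of margins, leaving 5428 px.
24·207 + 23g = 5428 → 23g = 460 → g = 20 px.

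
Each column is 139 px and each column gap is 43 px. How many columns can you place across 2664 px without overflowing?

k columns need k·139 + (k−1)·43 = k·182 − 43.
k·182 − 43 ≤ 2664 → k ≤ 2707 / 182 ≈ 14.87, so k = 14.

14 columns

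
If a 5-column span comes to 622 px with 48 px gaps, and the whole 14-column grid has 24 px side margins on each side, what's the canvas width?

1876 px

5c + 4·48 = 622 → 5c = 430 → c = 86 px.
Total width: 2·24 + 14·86 + 13·48 = 1876 px.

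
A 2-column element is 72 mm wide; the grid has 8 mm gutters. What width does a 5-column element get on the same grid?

192 mm

2 columns + 1 gutter: 2c + 1·8 = 72.
2c = 72 − 8 = 64, so c = 32 mm.
5 columns plus 4 gutters: 160 + 32 = 192 mm.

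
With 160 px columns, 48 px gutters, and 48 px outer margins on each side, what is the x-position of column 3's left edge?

464 px

Column 3 starts at margin + 2·(column + gutter) = 48 + 2·208 = 464 px.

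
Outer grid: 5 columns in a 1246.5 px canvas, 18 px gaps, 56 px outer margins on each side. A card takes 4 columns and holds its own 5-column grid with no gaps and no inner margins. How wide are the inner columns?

180.8 px

Subtract both margins: 1246.5 − 2·56 = 1134.5 px.
5 columns + 4 gaps: 5c + 4·18 = 1134.5.
5c = 1134.5 − 72 = 1062.5, so c = 212.5 px.
Span of 4: 4·212.5 + 3·18 = 850 + 54 = 904 px.
With no gaps, each column is 904/5 = 180.8 px.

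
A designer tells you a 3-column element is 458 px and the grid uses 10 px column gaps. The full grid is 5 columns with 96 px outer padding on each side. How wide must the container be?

962 px

Subtracting 2 column gaps of 10 leaves 438 for 3 columns, so c = 146 px.
Total width: 2·96 + 5·146 + 4·10 = 962 px.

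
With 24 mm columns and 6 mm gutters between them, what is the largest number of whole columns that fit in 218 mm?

7 columns

Each extra column adds 24 + 6 = 30 mm.
(218 + 6) / 30 = 7.47, so 7 columns fit.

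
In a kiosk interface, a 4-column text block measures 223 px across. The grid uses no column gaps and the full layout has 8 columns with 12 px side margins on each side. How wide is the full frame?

With no column gaps, each column is 223/4 = 55.75 px.
Frame = 2·12 + 8·55.75 = 24 + 446 = 470 px.

470 px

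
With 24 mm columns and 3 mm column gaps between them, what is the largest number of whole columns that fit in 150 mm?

k columns need k·24 + (k−1)·3 = k·27 − 3.
k·27 − 3 ≤ 150 → k ≤ 153 / 27 ≈ 5.67, so k = 5.

5 columns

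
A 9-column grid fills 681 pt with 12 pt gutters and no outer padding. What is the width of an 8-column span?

604 pt

Subtracting 8 gutters of 12 leaves 585 for 9 columns, so c = 65 pt.
Span of 8: 8·65 + 7·12 = 520 + 84 = 604 pt.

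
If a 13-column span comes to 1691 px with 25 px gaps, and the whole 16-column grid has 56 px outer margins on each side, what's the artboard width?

2199 px

Subtracting 12 gaps of 25 leaves 1391 for 13 columns, so c = 107 px.
Adding margins, columns and gutters: 112 + 1712 + 375 = 2199 px.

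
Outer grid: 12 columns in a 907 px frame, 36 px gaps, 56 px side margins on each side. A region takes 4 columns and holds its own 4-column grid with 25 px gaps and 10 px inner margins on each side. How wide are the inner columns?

Subtract both margins: 907 − 2·56 = 795 px.
Subtracting 11 gaps of 36 leaves 399 for 12 columns, so c = 33.25 px.
4 columns plus 3 gaps: 133 + 108 = 241 px.
Inner content = 241 − 2·10 = 221 px.
4 columns + 3 gaps: 4d + 3·25 = 221.
4d = 221 − 75 = 146, so d = 36.5 px.

36.5 px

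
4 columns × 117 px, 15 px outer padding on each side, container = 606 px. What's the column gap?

Subtract both margins: 606 − 2·15 = 576 px.
4·117 + 3g = 576 → 3g = 108 → g = 36 px.

36 px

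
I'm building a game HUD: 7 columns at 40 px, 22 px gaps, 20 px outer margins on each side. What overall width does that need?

452 px

Adding margins, columns and gutters: 40 + 280 + 132 = 452 px.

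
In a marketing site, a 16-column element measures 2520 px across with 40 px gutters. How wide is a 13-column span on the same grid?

2040 px

2520 − 15·40 = 1920; ÷16 gives c = 120 px.
13 columns plus 12 gutters: 1560 + 480 = 2040 px.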